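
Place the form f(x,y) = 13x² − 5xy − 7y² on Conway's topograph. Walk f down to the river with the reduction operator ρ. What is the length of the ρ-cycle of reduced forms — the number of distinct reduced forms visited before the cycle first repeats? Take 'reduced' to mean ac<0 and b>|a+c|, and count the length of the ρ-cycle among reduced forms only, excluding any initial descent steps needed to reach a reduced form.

D = 389, ⌊√D⌋ = 19
descent: ρ → (-7,19,1)  [lands on river]
river: ρ → (1,19,-7)
river: ρ → (-7,9,11)
river: ρ → (11,13,-5)
river: ρ → (-5,17,5)
river: ρ → (5,13,-11)
river: ρ → (-11,9,7)
river: ρ → (7,19,-1)
river: ρ → (-1,19,7)
river: ρ → (7,9,-11)
river: ρ → (-11,13,5)
river: ρ → (5,17,-5)
river: ρ → (-5,13,11)
river: ρ → (11,9,-7)
ρ-cycle length = 14 (tail of 1 descent step not counted)

14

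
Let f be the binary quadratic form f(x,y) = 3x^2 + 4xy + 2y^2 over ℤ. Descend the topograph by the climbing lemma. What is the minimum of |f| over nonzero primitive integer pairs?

translate: b→-2 (≡4 mod 6), so (3,4,2)→(3,-2,1)
flip: (3,-2,1)→(1,2,3)
translate: b→0 (≡2 mod 2), so (1,2,3)→(1,0,2)
reduced (well bottom): (1,0,2) with a≤c, −a<b≤a
well minimum = a = 1

1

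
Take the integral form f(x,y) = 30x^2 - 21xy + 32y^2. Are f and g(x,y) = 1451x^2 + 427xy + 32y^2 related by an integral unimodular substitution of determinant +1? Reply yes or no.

D₁ = -3399, D₂ = -3399
f: reduced (well bottom): (30,-21,32) with a≤c, −a<b≤a
g: flip: (1451,427,32)→(32,-427,1451)
g: translate: b→21 (≡-427 mod 64), so (32,-427,1451)→(32,21,30)
g: flip: (32,21,30)→(30,-21,32)
g: reduced (well bottom): (30,-21,32) with a≤c, −a<b≤a
reduced forms (30, -21, 32) vs (30, -21, 32) ⇒ equivalent

yes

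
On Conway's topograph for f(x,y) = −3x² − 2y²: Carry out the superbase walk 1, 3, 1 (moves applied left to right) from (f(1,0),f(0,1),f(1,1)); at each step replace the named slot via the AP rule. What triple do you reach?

start (-3,-2,-5) = (f(1,0),f(0,1),f(1,1))
replace slot 1: 2·((-2)+(-5)) − (-3) = -11 → (-11,-2,-5)
replace slot 3: 2·((-11)+(-2)) − (-5) = -21 → (-11,-2,-21)
replace slot 1: 2·((-2)+(-21)) − (-11) = -35 → (-35,-2,-21)

-35,-2,-21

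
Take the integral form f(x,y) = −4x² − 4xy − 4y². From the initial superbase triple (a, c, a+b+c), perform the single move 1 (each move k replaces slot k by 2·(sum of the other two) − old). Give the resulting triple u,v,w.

start (-4,-4,-12) = (f(1,0),f(0,1),f(1,1))
replace slot 1: 2·((-4)+(-12)) − (-4) = -28 → (-28,-4,-12)

-28,-4,-12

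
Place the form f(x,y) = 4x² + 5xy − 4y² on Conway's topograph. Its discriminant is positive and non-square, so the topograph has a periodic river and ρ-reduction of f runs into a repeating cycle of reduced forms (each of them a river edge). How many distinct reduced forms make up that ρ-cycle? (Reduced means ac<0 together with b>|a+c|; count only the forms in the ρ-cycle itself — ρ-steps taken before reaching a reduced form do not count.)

D = 89, ⌊√D⌋ = 9
river: ρ → (-4,3,5)
river: ρ → (5,7,-2)
river: ρ → (-2,9,1)
river: ρ → (1,9,-2)
river: ρ → (-2,7,5)
river: ρ → (5,3,-4)
river: ρ → (-4,5,4)
river: ρ → (4,3,-5)
river: ρ → (-5,7,2)
river: ρ → (2,9,-1)
river: ρ → (-1,9,2)
river: ρ → (2,7,-5)
river: ρ → (-5,3,4)
river: ρ → (4,5,-4)
ρ-cycle length = 14 (tail of 0 descent steps not counted)

14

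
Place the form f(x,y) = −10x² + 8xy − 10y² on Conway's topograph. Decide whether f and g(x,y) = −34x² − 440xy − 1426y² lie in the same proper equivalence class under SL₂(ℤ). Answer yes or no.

D₁ = -336, D₂ = -336
f is negative-definite; reduce −f:
−f: flip: (10,-8,10)→(10,8,10)
−f: reduced (well bottom): (10,8,10) with a≤c, −a<b≤a
flip sign back: reduced form of f is (-10,-8,-10)
g is negative-definite; reduce −g:
−g: translate: b→32 (≡440 mod 68), so (34,440,1426)→(34,32,10)
−g: flip: (34,32,10)→(10,-32,34)
−g: translate: b→8 (≡-32 mod 20), so (10,-32,34)→(10,8,10)
−g: reduced (well bottom): (10,8,10) with a≤c, −a<b≤a
flip sign back: reduced form of g is (-10,-8,-10)
reduced forms (-10, -8, -10) vs (-10, -8, -10) ⇒ equivalent

yes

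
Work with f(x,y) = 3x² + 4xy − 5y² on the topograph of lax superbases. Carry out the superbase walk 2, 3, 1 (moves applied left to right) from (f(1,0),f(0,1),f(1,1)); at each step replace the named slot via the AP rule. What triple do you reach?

start (3,-5,2) = (f(1,0),f(0,1),f(1,1))
replace slot 2: 2·(3+2) − (-5) = 15 → (3,15,2)
replace slot 3: 2·(3+15) − 2 = 34 → (3,15,34)
replace slot 1: 2·(15+34) − 3 = 95 → (95,15,34)

95,15,34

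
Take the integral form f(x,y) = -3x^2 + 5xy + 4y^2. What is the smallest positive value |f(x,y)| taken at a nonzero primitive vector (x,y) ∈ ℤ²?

river: ρ → (4,3,-4)
river: ρ → (-4,5,3)
river: ρ → (3,7,-2)
river: ρ → (-2,5,6)
river: ρ → (6,7,-1)
river: ρ → (-1,7,6)
river: ρ → (6,5,-2)
river: ρ → (-2,7,3)
river: ρ → (3,5,-4)
river: ρ → (-4,3,4)
river: ρ → (4,5,-3)
river: ρ → (-3,7,2)
river: ρ → (2,5,-6)
river: ρ → (-6,7,1)
river: ρ → (1,7,-6)
river: ρ → (-6,5,2)
river: ρ → (2,7,-3)
river: ρ → (-3,5,4)
closes: descent 0, river 18
min |a| on river = 1

1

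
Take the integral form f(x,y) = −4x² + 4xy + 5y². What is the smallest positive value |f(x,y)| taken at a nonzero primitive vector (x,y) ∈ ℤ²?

river: ρ → (5,6,-3)
river: ρ → (-3,6,5)
river: ρ → (5,4,-4)
river: ρ → (-4,4,5)
closes: descent 0, river 4
min |a| on river = 3

3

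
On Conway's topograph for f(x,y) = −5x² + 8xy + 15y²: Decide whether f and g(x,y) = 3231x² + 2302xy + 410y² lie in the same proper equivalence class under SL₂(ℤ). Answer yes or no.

D₁ = 364, D₂ = 364
river cycle of f (length 8): (-5, 18, 2), (2, 18, -5), (-5, 12, 11), (11, 10, -6), (-6, 14, 7), (7, 14, -6), (-6, 10, 11), (11, 12, -5)
river cycle of g (length 8): (-5, 18, 2), (2, 18, -5), (-5, 12, 11), (11, 10, -6), (-6, 14, 7), (7, 14, -6), (-6, 10, 11), (11, 12, -5)
cycles coincide ⇒ equivalent

yes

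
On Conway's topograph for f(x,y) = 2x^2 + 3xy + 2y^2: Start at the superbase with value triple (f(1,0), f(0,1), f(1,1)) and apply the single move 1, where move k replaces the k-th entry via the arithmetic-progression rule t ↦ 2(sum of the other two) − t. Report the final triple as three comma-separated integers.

start (2,2,7) = (f(1,0),f(0,1),f(1,1))
replace slot 1: 2·(2+7) − 2 = 16 → (16,2,7)

16,2,7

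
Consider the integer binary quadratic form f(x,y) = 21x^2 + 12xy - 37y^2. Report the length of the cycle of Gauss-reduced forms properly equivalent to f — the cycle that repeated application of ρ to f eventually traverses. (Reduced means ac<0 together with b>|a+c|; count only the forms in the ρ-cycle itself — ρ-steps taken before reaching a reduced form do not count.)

D = 3252, ⌊√D⌋ = 57
descent: ρ → (-37,-12,21)
descent: ρ → (21,54,-4)  [lands on river]
river: ρ → (-4,50,47)
river: ρ → (47,44,-7)
river: ρ → (-7,54,12)
river: ρ → (12,42,-31)
river: ρ → (-31,20,23)
river: ρ → (23,26,-28)
river: ρ → (-28,30,21)
ρ-cycle length = 8 (tail of 2 descent steps not counted)

8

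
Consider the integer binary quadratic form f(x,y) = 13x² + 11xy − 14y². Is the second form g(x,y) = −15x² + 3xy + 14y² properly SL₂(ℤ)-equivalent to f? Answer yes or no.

D₁ = 849, D₂ = 849
river cycle of f (length 34): (-14, 17, 10), (10, 23, -8), (-8, 25, 7), (7, 17, -20), (-20, 23, 4), (4, 25, -14), (-14, 3, 15), (15, 27, -2), (-2, 29, 1), (1, 29, -2), … (24 more)
river cycle of g (length 34): (14, 25, -4), (-4, 23, 20), (20, 17, -7), (-7, 25, 8), (8, 23, -10), (-10, 17, 14), (14, 11, -13), (-13, 15, 12), (12, 9, -16), (-16, 23, 5), … (24 more)
cycles differ ⇒ inequivalent

no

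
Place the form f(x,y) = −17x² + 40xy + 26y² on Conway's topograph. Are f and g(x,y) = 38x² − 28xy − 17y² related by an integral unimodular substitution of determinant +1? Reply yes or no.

D₁ = 3368, D₂ = 3368
river cycle of f (length 10): (26, 12, -31), (-31, 50, 7), (7, 48, -38), (-38, 28, 17), (17, 40, -26), (-26, 12, 31), (31, 50, -7), (-7, 48, 38), (38, 28, -17), (-17, 40, 26)
river cycle of g (length 10): (-17, 28, 38), (38, 48, -7), (-7, 50, 31), (31, 12, -26), (-26, 40, 17), (17, 28, -38), (-38, 48, 7), (7, 50, -31), (-31, 12, 26), (26, 40, -17)
cycles differ ⇒ inequivalent

no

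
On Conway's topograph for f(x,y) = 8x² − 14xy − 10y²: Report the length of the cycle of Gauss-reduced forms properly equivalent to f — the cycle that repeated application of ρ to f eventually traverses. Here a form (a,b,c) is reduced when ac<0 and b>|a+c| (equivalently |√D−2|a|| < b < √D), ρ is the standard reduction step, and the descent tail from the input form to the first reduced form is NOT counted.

D = 516, ⌊√D⌋ = 22
descent: ρ → (-10,14,8)  [lands on river]
river: ρ → (8,18,-6)
river: ρ → (-6,18,8)
river: ρ → (8,14,-10)
river: ρ → (-10,6,12)
river: ρ → (12,18,-4)
river: ρ → (-4,22,2)
river: ρ → (2,22,-4)
river: ρ → (-4,18,12)
river: ρ → (12,6,-10)
ρ-cycle length = 10 (tail of 1 descent step not counted)

10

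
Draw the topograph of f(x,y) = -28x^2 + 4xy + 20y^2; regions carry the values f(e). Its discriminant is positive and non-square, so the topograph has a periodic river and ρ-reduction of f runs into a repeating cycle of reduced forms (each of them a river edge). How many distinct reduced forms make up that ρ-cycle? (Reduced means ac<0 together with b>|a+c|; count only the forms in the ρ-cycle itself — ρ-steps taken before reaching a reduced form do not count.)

D = 2256, ⌊√D⌋ = 47
descent: ρ → (20,36,-12)  [lands on river]
river: ρ → (-12,36,20)
river: ρ → (20,44,-4)
river: ρ → (-4,44,20)
ρ-cycle length = 4 (tail of 1 descent step not counted)

4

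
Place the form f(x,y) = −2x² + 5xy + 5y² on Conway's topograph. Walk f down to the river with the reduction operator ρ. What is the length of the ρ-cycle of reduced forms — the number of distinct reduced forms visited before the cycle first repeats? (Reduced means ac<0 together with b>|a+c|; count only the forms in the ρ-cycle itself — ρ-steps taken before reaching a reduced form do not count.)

D = 65, ⌊√D⌋ = 8
river: ρ → (5,5,-2)
river: ρ → (-2,7,2)
river: ρ → (2,5,-5)
river: ρ → (-5,5,2)
river: ρ → (2,7,-2)
river: ρ → (-2,5,5)
ρ-cycle length = 6 (tail of 0 descent steps not counted)

6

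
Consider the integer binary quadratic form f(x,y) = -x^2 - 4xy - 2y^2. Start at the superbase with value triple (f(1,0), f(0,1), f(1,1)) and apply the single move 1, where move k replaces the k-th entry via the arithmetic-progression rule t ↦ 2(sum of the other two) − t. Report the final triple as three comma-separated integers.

start (-1,-2,-7) = (f(1,0),f(0,1),f(1,1))
replace slot 1: 2·((-2)+(-7)) − (-1) = -17 → (-17,-2,-7)

-17,-2,-7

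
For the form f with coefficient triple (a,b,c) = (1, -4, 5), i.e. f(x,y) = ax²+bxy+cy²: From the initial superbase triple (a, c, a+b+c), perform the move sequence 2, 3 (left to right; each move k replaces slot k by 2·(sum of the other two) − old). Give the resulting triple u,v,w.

start (1,5,2) = (f(1,0),f(0,1),f(1,1))
replace slot 2: 2·(1+2) − 5 = 1 → (1,1,2)
replace slot 3: 2·(1+1) − 2 = 2 → (1,1,2)

1,1,2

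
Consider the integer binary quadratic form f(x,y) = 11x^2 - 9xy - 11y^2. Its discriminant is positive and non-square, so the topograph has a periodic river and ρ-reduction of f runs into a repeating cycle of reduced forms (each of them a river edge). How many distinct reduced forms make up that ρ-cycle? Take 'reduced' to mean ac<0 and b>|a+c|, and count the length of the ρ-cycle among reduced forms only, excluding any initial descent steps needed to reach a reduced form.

D = 565, ⌊√D⌋ = 23
descent: ρ → (-11,9,11)  [lands on river]
river: ρ → (11,13,-9)
river: ρ → (-9,23,1)
river: ρ → (1,23,-9)
river: ρ → (-9,13,11)
river: ρ → (11,9,-11)
river: ρ → (-11,13,9)
river: ρ → (9,23,-1)
river: ρ → (-1,23,9)
river: ρ → (9,13,-11)
ρ-cycle length = 10 (tail of 1 descent step not counted)

10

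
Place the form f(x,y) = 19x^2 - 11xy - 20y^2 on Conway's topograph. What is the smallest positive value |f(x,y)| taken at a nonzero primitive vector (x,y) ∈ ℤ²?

descent: ρ → (-20,11,19)  [lands on river]
river: ρ → (19,27,-12)
river: ρ → (-12,21,25)
river: ρ → (25,29,-8)
river: ρ → (-8,35,13)
river: ρ → (13,17,-26)
river: ρ → (-26,35,4)
river: ρ → (4,37,-17)
river: ρ → (-17,31,10)
river: ρ → (10,29,-20)
closes: descent 1, river 10
min |a| on river = 4

4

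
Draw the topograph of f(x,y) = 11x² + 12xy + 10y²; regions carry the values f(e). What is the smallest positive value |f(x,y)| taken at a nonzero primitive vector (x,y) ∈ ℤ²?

translate: b→-10 (≡12 mod 22), so (11,12,10)→(11,-10,9)
flip: (11,-10,9)→(9,10,11)
translate: b→-8 (≡10 mod 18), so (9,10,11)→(9,-8,10)
reduced (well bottom): (9,-8,10) with a≤c, −a<b≤a
well minimum = a = 9

9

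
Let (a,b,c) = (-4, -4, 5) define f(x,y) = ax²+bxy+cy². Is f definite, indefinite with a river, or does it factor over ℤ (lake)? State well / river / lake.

D = b²−4ac = (-4)² − 4·(-4)·5 = 96
D > 0 non-square ⇒ indefinite ⇒ periodic river

river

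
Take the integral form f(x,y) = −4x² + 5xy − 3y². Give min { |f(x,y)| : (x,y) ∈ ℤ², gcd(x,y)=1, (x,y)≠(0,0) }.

translate: b→3 (≡-5 mod 8), so (4,-5,3)→(4,3,2)
flip: (4,3,2)→(2,-3,4)
translate: b→1 (≡-3 mod 4), so (2,-3,4)→(2,1,3)
reduced (well bottom): (2,1,3) with a≤c, −a<b≤a
well minimum |f| = |-2| = 2 (negative-definite)

2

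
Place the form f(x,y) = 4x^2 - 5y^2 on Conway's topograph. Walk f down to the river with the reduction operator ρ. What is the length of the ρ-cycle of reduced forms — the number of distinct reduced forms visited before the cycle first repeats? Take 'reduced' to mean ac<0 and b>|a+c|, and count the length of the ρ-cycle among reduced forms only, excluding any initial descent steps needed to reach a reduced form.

D = 80, ⌊√D⌋ = 8
descent: ρ → (-5,0,4)
descent: ρ → (4,8,-1)  [lands on river]
river: ρ → (-1,8,4)
ρ-cycle length = 2 (tail of 2 descent steps not counted)

2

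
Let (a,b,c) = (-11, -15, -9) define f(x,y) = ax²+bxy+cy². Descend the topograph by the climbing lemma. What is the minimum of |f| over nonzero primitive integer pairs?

translate: b→-7 (≡15 mod 22), so (11,15,9)→(11,-7,5)
flip: (11,-7,5)→(5,7,11)
translate: b→-3 (≡7 mod 10), so (5,7,11)→(5,-3,9)
reduced (well bottom): (5,-3,9) with a≤c, −a<b≤a
well minimum |f| = |-5| = 5 (negative-definite)

5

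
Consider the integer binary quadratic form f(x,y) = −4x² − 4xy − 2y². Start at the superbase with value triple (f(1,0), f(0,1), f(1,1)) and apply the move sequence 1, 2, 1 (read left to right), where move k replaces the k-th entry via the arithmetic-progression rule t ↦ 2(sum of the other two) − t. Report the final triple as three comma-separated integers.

start (-4,-2,-10) = (f(1,0),f(0,1),f(1,1))
replace slot 1: 2·((-2)+(-10)) − (-4) = -20 → (-20,-2,-10)
replace slot 2: 2·((-20)+(-10)) − (-2) = -58 → (-20,-58,-10)
replace slot 1: 2·((-58)+(-10)) − (-20) = -116 → (-116,-58,-10)

-116,-58,-10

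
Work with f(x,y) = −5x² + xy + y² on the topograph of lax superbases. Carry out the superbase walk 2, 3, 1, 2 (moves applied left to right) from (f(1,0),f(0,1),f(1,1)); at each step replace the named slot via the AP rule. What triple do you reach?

start (-5,1,-3) = (f(1,0),f(0,1),f(1,1))
replace slot 2: 2·((-5)+(-3)) − 1 = -17 → (-5,-17,-3)
replace slot 3: 2·((-5)+(-17)) − (-3) = -41 → (-5,-17,-41)
replace slot 1: 2·((-17)+(-41)) − (-5) = -111 → (-111,-17,-41)
replace slot 2: 2·((-111)+(-41)) − (-17) = -287 → (-111,-287,-41)

-111,-287,-41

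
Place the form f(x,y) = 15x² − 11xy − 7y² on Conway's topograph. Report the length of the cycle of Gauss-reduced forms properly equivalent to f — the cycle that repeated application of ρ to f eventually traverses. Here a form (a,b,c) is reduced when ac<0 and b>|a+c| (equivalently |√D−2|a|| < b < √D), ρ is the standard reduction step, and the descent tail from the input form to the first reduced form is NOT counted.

D = 541, ⌊√D⌋ = 23
descent: ρ → (-7,11,15)  [lands on river]
river: ρ → (15,19,-3)
river: ρ → (-3,23,1)
river: ρ → (1,23,-3)
river: ρ → (-3,19,15)
river: ρ → (15,11,-7)
river: ρ → (-7,17,9)
river: ρ → (9,19,-5)
river: ρ → (-5,21,5)
river: ρ → (5,19,-9)
river: ρ → (-9,17,7)
river: ρ → (7,11,-15)
river: ρ → (-15,19,3)
river: ρ → (3,23,-1)
river: ρ → (-1,23,3)
river: ρ → (3,19,-15)
river: ρ → (-15,11,7)
river: ρ → (7,17,-9)
river: ρ → (-9,19,5)
river: ρ → (5,21,-5)
river: ρ → (-5,19,9)
river: ρ → (9,17,-7)
ρ-cycle length = 22 (tail of 1 descent step not counted)

22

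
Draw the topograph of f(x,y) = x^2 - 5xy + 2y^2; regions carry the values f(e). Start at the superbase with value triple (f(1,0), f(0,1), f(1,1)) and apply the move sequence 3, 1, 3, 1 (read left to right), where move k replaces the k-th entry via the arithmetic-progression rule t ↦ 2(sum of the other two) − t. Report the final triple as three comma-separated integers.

start (1,2,-2) = (f(1,0),f(0,1),f(1,1))
replace slot 3: 2·(1+2) − (-2) = 8 → (1,2,8)
replace slot 1: 2·(2+8) − 1 = 19 → (19,2,8)
replace slot 3: 2·(19+2) − 8 = 34 → (19,2,34)
replace slot 1: 2·(2+34) − 19 = 53 → (53,2,34)

53,2,34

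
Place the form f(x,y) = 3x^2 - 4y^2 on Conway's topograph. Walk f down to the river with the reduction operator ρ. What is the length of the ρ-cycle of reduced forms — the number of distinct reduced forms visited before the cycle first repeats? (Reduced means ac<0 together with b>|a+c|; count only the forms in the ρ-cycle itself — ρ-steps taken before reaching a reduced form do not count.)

D = 48, ⌊√D⌋ = 6
descent: ρ → (-4,0,3)
descent: ρ → (3,6,-1)  [lands on river]
river: ρ → (-1,6,3)
ρ-cycle length = 2 (tail of 2 descent steps not counted)

2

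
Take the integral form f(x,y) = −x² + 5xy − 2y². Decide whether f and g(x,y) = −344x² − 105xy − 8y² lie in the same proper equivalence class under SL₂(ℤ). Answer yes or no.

D₁ = 17, D₂ = 17
river cycle of f (length 6): (-2, 3, 1), (1, 3, -2), (-2, 1, 2), (2, 3, -1), (-1, 3, 2), (2, 1, -2)
river cycle of g (length 6): (-1, 3, 2), (2, 1, -2), (-2, 3, 1), (1, 3, -2), (-2, 1, 2), (2, 3, -1)
cycles coincide ⇒ equivalent

yes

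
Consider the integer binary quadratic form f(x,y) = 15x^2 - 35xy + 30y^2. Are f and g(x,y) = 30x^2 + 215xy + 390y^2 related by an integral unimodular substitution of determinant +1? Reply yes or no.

D₁ = -575, D₂ = -575
f: translate: b→-5 (≡-35 mod 30), so (15,-35,30)→(15,-5,10)
f: flip: (15,-5,10)→(10,5,15)
f: reduced (well bottom): (10,5,15) with a≤c, −a<b≤a
g: translate: b→-25 (≡215 mod 60), so (30,215,390)→(30,-25,10)
g: flip: (30,-25,10)→(10,25,30)
g: translate: b→5 (≡25 mod 20), so (10,25,30)→(10,5,15)
g: reduced (well bottom): (10,5,15) with a≤c, −a<b≤a
reduced forms (10, 5, 15) vs (10, 5, 15) ⇒ equivalent

yes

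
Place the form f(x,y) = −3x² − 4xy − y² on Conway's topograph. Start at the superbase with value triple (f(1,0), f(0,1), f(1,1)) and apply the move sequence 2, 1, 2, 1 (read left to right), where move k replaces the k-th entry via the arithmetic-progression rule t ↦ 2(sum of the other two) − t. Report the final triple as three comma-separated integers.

start (-3,-1,-8) = (f(1,0),f(0,1),f(1,1))
replace slot 2: 2·((-3)+(-8)) − (-1) = -21 → (-3,-21,-8)
replace slot 1: 2·((-21)+(-8)) − (-3) = -55 → (-55,-21,-8)
replace slot 2: 2·((-55)+(-8)) − (-21) = -105 → (-55,-105,-8)
replace slot 1: 2·((-105)+(-8)) − (-55) = -171 → (-171,-105,-8)

-171,-105,-8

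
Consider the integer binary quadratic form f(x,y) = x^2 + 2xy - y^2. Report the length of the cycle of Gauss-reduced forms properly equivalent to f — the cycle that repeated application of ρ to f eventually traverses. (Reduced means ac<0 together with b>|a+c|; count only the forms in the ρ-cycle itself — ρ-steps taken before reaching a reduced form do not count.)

D = 8, ⌊√D⌋ = 2
river: ρ → (-1,2,1)
river: ρ → (1,2,-1)
ρ-cycle length = 2 (tail of 0 descent steps not counted)

2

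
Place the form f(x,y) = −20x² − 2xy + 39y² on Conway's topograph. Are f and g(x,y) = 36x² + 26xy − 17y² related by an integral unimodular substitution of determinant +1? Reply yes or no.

D₁ = 3124, D₂ = 3124
river cycle of f (length 18): (-20, 38, 21), (21, 46, -12), (-12, 50, 13), (13, 54, -4), (-4, 50, 39), (39, 28, -15), (-15, 32, 35), (35, 38, -12), (-12, 34, 41), (41, 48, -5), … (8 more)
river cycle of g (length 18): (-17, 42, 20), (20, 38, -21), (-21, 46, 12), (12, 50, -13), (-13, 54, 4), (4, 50, -39), (-39, 28, 15), (15, 32, -35), (-35, 38, 12), (12, 34, -41), … (8 more)
cycles differ ⇒ inequivalent

no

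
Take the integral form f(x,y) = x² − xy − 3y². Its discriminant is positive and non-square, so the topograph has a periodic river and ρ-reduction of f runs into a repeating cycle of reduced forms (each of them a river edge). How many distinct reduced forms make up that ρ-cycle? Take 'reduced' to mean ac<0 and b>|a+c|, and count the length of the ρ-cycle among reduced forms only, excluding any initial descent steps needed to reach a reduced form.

D = 13, ⌊√D⌋ = 3
descent: ρ → (-3,1,1)
descent: ρ → (1,3,-1)  [lands on river]
river: ρ → (-1,3,1)
ρ-cycle length = 2 (tail of 2 descent steps not counted)

2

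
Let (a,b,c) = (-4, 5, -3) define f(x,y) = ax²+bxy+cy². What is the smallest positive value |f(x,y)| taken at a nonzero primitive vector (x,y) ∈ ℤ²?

translate: b→3 (≡-5 mod 8), so (4,-5,3)→(4,3,2)
flip: (4,3,2)→(2,-3,4)
translate: b→1 (≡-3 mod 4), so (2,-3,4)→(2,1,3)
reduced (well bottom): (2,1,3) with a≤c, −a<b≤a
well minimum |f| = |-2| = 2 (negative-definite)

2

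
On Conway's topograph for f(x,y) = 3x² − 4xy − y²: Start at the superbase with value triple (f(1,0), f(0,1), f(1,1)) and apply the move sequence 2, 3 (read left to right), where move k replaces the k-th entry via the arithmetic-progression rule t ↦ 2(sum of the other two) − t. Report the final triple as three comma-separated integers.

start (3,-1,-2) = (f(1,0),f(0,1),f(1,1))
replace slot 2: 2·(3+(-2)) − (-1) = 3 → (3,3,-2)
replace slot 3: 2·(3+3) − (-2) = 14 → (3,3,14)

3,3,14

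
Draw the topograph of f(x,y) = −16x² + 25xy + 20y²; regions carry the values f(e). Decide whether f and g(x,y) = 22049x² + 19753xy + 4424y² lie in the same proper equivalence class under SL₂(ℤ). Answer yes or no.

D₁ = 1905, D₂ = 1905
river cycle of f (length 22): (20, 15, -21), (-21, 27, 14), (14, 29, -19), (-19, 9, 24), (24, 39, -4), (-4, 41, 14), (14, 43, -1), (-1, 43, 14), (14, 41, -4), (-4, 39, 24), … (12 more)
river cycle of g (length 22): (20, 15, -21), (-21, 27, 14), (14, 29, -19), (-19, 9, 24), (24, 39, -4), (-4, 41, 14), (14, 43, -1), (-1, 43, 14), (14, 41, -4), (-4, 39, 24), … (12 more)
cycles coincide ⇒ equivalent

yes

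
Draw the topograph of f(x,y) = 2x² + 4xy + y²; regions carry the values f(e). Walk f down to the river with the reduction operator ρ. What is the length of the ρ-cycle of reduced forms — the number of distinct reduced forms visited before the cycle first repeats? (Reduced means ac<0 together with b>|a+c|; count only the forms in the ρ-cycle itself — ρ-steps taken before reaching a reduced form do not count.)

D = 8, ⌊√D⌋ = 2
descent: ρ → (1,2,-1)  [lands on river]
river: ρ → (-1,2,1)
ρ-cycle length = 2 (tail of 1 descent step not counted)

2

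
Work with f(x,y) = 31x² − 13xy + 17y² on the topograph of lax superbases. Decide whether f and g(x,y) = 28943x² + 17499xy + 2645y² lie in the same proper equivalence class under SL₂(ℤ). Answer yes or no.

D₁ = -1939, D₂ = -1939
f: flip: (31,-13,17)→(17,13,31)
f: reduced (well bottom): (17,13,31) with a≤c, −a<b≤a
g: flip: (28943,17499,2645)→(2645,-17499,28943)
g: translate: b→-1629 (≡-17499 mod 5290), so (2645,-17499,28943)→(2645,-1629,251)
g: flip: (2645,-1629,251)→(251,1629,2645)
g: translate: b→123 (≡1629 mod 502), so (251,1629,2645)→(251,123,17)
g: flip: (251,123,17)→(17,-123,251)
g: translate: b→13 (≡-123 mod 34), so (17,-123,251)→(17,13,31)
g: reduced (well bottom): (17,13,31) with a≤c, −a<b≤a
reduced forms (17, 13, 31) vs (17, 13, 31) ⇒ equivalent

yes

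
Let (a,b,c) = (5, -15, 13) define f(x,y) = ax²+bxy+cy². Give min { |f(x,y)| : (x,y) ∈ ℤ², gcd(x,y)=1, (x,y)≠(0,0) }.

translate: b→5 (≡-15 mod 10), so (5,-15,13)→(5,5,3)
flip: (5,5,3)→(3,-5,5)
translate: b→1 (≡-5 mod 6), so (3,-5,5)→(3,1,3)
reduced (well bottom): (3,1,3) with a≤c, −a<b≤a
well minimum = a = 3

3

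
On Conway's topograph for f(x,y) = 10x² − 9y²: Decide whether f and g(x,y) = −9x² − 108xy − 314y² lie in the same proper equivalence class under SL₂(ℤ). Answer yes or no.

D₁ = 360, D₂ = 360
river cycle of f (length 2): (-9, 18, 1), (1, 18, -9)
river cycle of g (length 2): (-9, 18, 1), (1, 18, -9)
cycles coincide ⇒ equivalent

yes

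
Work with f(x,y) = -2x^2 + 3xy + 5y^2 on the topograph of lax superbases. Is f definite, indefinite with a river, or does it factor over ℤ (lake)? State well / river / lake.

D = b²−4ac = 3² − 4·(-2)·5 = 49
D = 7² is a perfect square ⇒ form factors over ℤ ⇒ lakes

lake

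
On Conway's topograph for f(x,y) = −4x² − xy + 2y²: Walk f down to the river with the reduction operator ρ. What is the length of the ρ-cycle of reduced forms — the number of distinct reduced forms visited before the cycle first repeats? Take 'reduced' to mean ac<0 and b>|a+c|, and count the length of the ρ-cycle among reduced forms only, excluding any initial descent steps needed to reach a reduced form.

D = 33, ⌊√D⌋ = 5
descent: ρ → (2,5,-1)  [lands on river]
river: ρ → (-1,5,2)
river: ρ → (2,3,-3)
river: ρ → (-3,3,2)
ρ-cycle length = 4 (tail of 1 descent step not counted)

4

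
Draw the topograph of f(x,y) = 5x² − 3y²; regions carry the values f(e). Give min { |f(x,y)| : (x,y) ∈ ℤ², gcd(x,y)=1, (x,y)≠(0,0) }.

descent: ρ → (-3,6,2)  [lands on river]
river: ρ → (2,6,-3)
closes: descent 1, river 2
min |a| on river = 2

2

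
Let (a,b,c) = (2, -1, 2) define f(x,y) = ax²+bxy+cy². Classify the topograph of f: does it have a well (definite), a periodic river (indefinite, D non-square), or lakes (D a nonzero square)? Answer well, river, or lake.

D = b²−4ac = (-1)² − 4·2·2 = -15
D < 0 ⇒ definite ⇒ every region one sign ⇒ single well

well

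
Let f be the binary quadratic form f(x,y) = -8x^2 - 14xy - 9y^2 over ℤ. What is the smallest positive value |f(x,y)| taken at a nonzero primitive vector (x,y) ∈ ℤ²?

translate: b→-2 (≡14 mod 16), so (8,14,9)→(8,-2,3)
flip: (8,-2,3)→(3,2,8)
reduced (well bottom): (3,2,8) with a≤c, −a<b≤a
well minimum |f| = |-3| = 3 (negative-definite)

3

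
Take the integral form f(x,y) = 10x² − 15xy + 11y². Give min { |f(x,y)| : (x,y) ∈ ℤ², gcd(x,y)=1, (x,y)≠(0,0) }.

translate: b→5 (≡-15 mod 20), so (10,-15,11)→(10,5,6)
flip: (10,5,6)→(6,-5,10)
reduced (well bottom): (6,-5,10) with a≤c, −a<b≤a
well minimum = a = 6

6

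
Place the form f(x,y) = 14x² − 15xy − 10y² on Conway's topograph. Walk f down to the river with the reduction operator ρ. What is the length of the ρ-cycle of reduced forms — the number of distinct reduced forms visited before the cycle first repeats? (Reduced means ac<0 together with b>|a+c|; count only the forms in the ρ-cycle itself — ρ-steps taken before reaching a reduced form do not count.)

D = 785, ⌊√D⌋ = 28
descent: ρ → (-10,15,14)  [lands on river]
river: ρ → (14,13,-11)
river: ρ → (-11,9,16)
river: ρ → (16,23,-4)
river: ρ → (-4,25,10)
river: ρ → (10,15,-14)
river: ρ → (-14,13,11)
river: ρ → (11,9,-16)
river: ρ → (-16,23,4)
river: ρ → (4,25,-10)
ρ-cycle length = 10 (tail of 1 descent step not counted)

10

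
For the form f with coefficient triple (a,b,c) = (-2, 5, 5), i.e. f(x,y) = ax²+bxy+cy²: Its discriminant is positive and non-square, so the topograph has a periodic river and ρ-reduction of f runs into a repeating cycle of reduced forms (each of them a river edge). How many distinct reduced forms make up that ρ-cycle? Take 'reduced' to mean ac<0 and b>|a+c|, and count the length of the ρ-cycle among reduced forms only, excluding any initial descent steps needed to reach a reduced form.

D = 65, ⌊√D⌋ = 8
river: ρ → (5,5,-2)
river: ρ → (-2,7,2)
river: ρ → (2,5,-5)
river: ρ → (-5,5,2)
river: ρ → (2,7,-2)
river: ρ → (-2,5,5)
ρ-cycle length = 6 (tail of 0 descent steps not counted)

6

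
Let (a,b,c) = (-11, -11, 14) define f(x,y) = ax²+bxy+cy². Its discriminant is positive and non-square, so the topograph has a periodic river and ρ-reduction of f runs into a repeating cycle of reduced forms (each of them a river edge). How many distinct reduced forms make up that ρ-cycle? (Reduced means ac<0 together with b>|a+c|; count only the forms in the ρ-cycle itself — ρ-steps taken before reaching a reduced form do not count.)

D = 737, ⌊√D⌋ = 27
descent: ρ → (14,11,-11)  [lands on river]
river: ρ → (-11,11,14)
river: ρ → (14,17,-8)
river: ρ → (-8,15,16)
river: ρ → (16,17,-7)
river: ρ → (-7,25,4)
river: ρ → (4,23,-13)
river: ρ → (-13,3,14)
river: ρ → (14,25,-2)
river: ρ → (-2,27,1)
river: ρ → (1,27,-2)
river: ρ → (-2,25,14)
river: ρ → (14,3,-13)
river: ρ → (-13,23,4)
river: ρ → (4,25,-7)
river: ρ → (-7,17,16)
river: ρ → (16,15,-8)
river: ρ → (-8,17,14)
ρ-cycle length = 18 (tail of 1 descent step not counted)

18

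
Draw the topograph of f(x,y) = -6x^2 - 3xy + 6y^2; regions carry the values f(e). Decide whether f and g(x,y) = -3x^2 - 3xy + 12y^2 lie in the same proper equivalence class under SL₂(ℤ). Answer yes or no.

D₁ = 153, D₂ = 153
river cycle of f (length 6): (6, 3, -6), (-6, 9, 3), (3, 9, -6), (-6, 3, 6), (6, 9, -3), (-3, 9, 6)
river cycle of g (length 6): (-3, 9, 6), (6, 3, -6), (-6, 9, 3), (3, 9, -6), (-6, 3, 6), (6, 9, -3)
cycles coincide ⇒ equivalent

yes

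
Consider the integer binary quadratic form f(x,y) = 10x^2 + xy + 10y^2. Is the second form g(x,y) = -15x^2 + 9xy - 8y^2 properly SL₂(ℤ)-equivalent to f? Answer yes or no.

D₁ = -399, D₂ = -399
f: reduced (well bottom): (10,1,10) with a≤c, −a<b≤a
g is negative-definite; reduce −g:
−g: flip: (15,-9,8)→(8,9,15)
−g: translate: b→-7 (≡9 mod 16), so (8,9,15)→(8,-7,14)
−g: reduced (well bottom): (8,-7,14) with a≤c, −a<b≤a
flip sign back: reduced form of g is (-8,7,-14)
reduced forms (10, 1, 10) vs (-8, 7, -14) ⇒ inequivalent

no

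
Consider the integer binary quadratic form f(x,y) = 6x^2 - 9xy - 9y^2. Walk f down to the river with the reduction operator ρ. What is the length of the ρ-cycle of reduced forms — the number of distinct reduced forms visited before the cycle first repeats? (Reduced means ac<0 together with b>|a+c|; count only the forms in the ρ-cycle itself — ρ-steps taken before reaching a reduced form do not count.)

D = 297, ⌊√D⌋ = 17
descent: ρ → (-9,9,6)  [lands on river]
river: ρ → (6,15,-3)
river: ρ → (-3,15,6)
river: ρ → (6,9,-9)
ρ-cycle length = 4 (tail of 1 descent step not counted)

4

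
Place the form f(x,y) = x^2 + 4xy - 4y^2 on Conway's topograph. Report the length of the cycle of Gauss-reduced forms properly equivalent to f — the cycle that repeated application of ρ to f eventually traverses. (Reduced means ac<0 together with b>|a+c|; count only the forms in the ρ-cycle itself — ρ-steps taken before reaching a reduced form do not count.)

D = 32, ⌊√D⌋ = 5
river: ρ → (-4,4,1)
river: ρ → (1,4,-4)
ρ-cycle length = 2 (tail of 0 descent steps not counted)

2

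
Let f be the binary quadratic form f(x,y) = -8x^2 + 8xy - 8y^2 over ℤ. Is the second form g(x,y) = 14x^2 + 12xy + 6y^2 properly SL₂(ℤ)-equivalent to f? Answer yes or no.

D₁ = -192, D₂ = -192
f is negative-definite; reduce −f:
−f: translate: b→8 (≡-8 mod 16), so (8,-8,8)→(8,8,8)
−f: reduced (well bottom): (8,8,8) with a≤c, −a<b≤a
flip sign back: reduced form of f is (-8,-8,-8)
g: flip: (14,12,6)→(6,-12,14)
g: translate: b→0 (≡-12 mod 12), so (6,-12,14)→(6,0,8)
g: reduced (well bottom): (6,0,8) with a≤c, −a<b≤a
reduced forms (-8, -8, -8) vs (6, 0, 8) ⇒ inequivalent

no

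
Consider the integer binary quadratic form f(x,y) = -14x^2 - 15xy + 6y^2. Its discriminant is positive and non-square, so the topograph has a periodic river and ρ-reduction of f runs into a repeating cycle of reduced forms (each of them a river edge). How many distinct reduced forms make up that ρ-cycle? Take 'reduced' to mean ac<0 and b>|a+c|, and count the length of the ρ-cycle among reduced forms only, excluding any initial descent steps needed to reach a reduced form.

D = 561, ⌊√D⌋ = 23
descent: ρ → (6,15,-14)  [lands on river]
river: ρ → (-14,13,7)
river: ρ → (7,15,-12)
river: ρ → (-12,9,10)
river: ρ → (10,11,-11)
river: ρ → (-11,11,10)
river: ρ → (10,9,-12)
river: ρ → (-12,15,7)
river: ρ → (7,13,-14)
river: ρ → (-14,15,6)
river: ρ → (6,21,-5)
river: ρ → (-5,19,10)
river: ρ → (10,21,-3)
river: ρ → (-3,21,10)
river: ρ → (10,19,-5)
river: ρ → (-5,21,6)
ρ-cycle length = 16 (tail of 1 descent step not counted)

16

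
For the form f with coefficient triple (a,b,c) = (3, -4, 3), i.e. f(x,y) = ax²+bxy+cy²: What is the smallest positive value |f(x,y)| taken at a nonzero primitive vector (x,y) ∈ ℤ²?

translate: b→2 (≡-4 mod 6), so (3,-4,3)→(3,2,2)
flip: (3,2,2)→(2,-2,3)
translate: b→2 (≡-2 mod 4), so (2,-2,3)→(2,2,3)
reduced (well bottom): (2,2,3) with a≤c, −a<b≤a
well minimum = a = 2

2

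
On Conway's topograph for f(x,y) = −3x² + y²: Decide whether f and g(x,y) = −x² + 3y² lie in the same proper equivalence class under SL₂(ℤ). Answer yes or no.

D₁ = 12, D₂ = 12
river cycle of f (length 2): (1, 2, -2), (-2, 2, 1)
river cycle of g (length 2): (-1, 2, 2), (2, 2, -1)
cycles differ ⇒ inequivalent

no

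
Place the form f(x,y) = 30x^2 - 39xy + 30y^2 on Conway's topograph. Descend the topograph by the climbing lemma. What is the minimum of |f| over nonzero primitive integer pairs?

translate: b→21 (≡-39 mod 60), so (30,-39,30)→(30,21,21)
flip: (30,21,21)→(21,-21,30)
translate: b→21 (≡-21 mod 42), so (21,-21,30)→(21,21,30)
reduced (well bottom): (21,21,30) with a≤c, −a<b≤a
well minimum = a = 21

21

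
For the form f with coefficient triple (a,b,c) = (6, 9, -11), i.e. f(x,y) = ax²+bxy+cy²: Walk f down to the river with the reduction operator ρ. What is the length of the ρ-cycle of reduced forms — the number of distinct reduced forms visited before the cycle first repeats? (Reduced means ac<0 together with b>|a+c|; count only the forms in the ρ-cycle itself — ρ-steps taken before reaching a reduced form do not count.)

D = 345, ⌊√D⌋ = 18
river: ρ → (-11,13,4)
river: ρ → (4,11,-14)
river: ρ → (-14,17,1)
river: ρ → (1,17,-14)
river: ρ → (-14,11,4)
river: ρ → (4,13,-11)
river: ρ → (-11,9,6)
river: ρ → (6,15,-5)
river: ρ → (-5,15,6)
river: ρ → (6,9,-11)
ρ-cycle length = 10 (tail of 0 descent steps not counted)

10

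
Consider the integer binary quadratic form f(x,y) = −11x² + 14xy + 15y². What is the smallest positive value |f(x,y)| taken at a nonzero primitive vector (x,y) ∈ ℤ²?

river: ρ → (15,16,-10)
river: ρ → (-10,24,7)
river: ρ → (7,18,-19)
river: ρ → (-19,20,6)
river: ρ → (6,28,-3)
river: ρ → (-3,26,15)
river: ρ → (15,4,-14)
river: ρ → (-14,24,5)
river: ρ → (5,26,-9)
river: ρ → (-9,28,2)
river: ρ → (2,28,-9)
river: ρ → (-9,26,5)
river: ρ → (5,24,-14)
river: ρ → (-14,4,15)
river: ρ → (15,26,-3)
river: ρ → (-3,28,6)
river: ρ → (6,20,-19)
river: ρ → (-19,18,7)
river: ρ → (7,24,-10)
river: ρ → (-10,16,15)
river: ρ → (15,14,-11)
river: ρ → (-11,8,18)
river: ρ → (18,28,-1)
river: ρ → (-1,28,18)
river: ρ → (18,8,-11)
river: ρ → (-11,14,15)
closes: descent 0, river 26
min |a| on river = 1

1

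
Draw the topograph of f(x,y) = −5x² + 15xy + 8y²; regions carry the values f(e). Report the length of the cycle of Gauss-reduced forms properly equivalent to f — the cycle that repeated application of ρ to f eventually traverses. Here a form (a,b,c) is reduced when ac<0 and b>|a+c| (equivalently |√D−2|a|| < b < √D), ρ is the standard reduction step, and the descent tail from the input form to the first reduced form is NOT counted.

D = 385, ⌊√D⌋ = 19
river: ρ → (8,17,-3)
river: ρ → (-3,19,2)
river: ρ → (2,17,-12)
river: ρ → (-12,7,7)
river: ρ → (7,7,-12)
river: ρ → (-12,17,2)
river: ρ → (2,19,-3)
river: ρ → (-3,17,8)
river: ρ → (8,15,-5)
river: ρ → (-5,15,8)
ρ-cycle length = 10 (tail of 0 descent steps not counted)

10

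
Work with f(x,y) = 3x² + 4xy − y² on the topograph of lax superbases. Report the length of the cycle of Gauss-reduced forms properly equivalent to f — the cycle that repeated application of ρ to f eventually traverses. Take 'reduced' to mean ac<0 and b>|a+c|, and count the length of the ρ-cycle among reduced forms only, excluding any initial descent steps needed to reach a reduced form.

D = 28, ⌊√D⌋ = 5
river: ρ → (-1,4,3)
river: ρ → (3,2,-2)
river: ρ → (-2,2,3)
river: ρ → (3,4,-1)
ρ-cycle length = 4 (tail of 0 descent steps not counted)

4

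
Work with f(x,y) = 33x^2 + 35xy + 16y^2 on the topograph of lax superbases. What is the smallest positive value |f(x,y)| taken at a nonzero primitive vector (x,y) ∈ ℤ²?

translate: b→-31 (≡35 mod 66), so (33,35,16)→(33,-31,14)
flip: (33,-31,14)→(14,31,33)
translate: b→3 (≡31 mod 28), so (14,31,33)→(14,3,16)
reduced (well bottom): (14,3,16) with a≤c, −a<b≤a
well minimum = a = 14

14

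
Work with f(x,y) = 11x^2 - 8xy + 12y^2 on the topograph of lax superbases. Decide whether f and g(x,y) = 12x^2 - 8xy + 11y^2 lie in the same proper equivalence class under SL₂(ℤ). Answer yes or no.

D₁ = -464, D₂ = -464
f: reduced (well bottom): (11,-8,12) with a≤c, −a<b≤a
g: flip: (12,-8,11)→(11,8,12)
g: reduced (well bottom): (11,8,12) with a≤c, −a<b≤a
reduced forms (11, -8, 12) vs (11, 8, 12) ⇒ inequivalent

no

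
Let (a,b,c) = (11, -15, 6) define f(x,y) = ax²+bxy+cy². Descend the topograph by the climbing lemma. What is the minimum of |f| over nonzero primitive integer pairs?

translate: b→7 (≡-15 mod 22), so (11,-15,6)→(11,7,2)
flip: (11,7,2)→(2,-7,11)
translate: b→1 (≡-7 mod 4), so (2,-7,11)→(2,1,5)
reduced (well bottom): (2,1,5) with a≤c, −a<b≤a
well minimum = a = 2

2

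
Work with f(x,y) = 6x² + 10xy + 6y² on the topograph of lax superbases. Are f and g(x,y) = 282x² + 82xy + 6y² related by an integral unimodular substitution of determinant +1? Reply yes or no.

D₁ = -44, D₂ = -44
f: translate: b→-2 (≡10 mod 12), so (6,10,6)→(6,-2,2)
f: flip: (6,-2,2)→(2,2,6)
f: reduced (well bottom): (2,2,6) with a≤c, −a<b≤a
g: flip: (282,82,6)→(6,-82,282)
g: translate: b→2 (≡-82 mod 12), so (6,-82,282)→(6,2,2)
g: flip: (6,2,2)→(2,-2,6)
g: translate: b→2 (≡-2 mod 4), so (2,-2,6)→(2,2,6)
g: reduced (well bottom): (2,2,6) with a≤c, −a<b≤a
reduced forms (2, 2, 6) vs (2, 2, 6) ⇒ equivalent

yes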